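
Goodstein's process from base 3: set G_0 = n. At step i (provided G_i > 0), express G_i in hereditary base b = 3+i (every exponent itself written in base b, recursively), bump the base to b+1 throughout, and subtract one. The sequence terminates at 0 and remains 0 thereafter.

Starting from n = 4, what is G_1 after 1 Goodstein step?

4

4 —HB3→ 3 + 1 —bump→ 4 + 1 = 5 —(−1)→ 4
4 —HB4→ 4 —bump→ 5 = 5 —(−1)→ 4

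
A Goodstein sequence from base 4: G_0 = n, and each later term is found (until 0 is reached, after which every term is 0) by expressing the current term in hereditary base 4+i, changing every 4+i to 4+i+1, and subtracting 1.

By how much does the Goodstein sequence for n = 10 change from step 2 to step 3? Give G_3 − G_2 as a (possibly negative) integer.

step 0: 10 = 2·4 + 2; sub 5 for 4: 2·5 + 2; = 12; G_1 = 12−1 = 11
step 1: 11 = 2·5 + 1; sub 6 for 5: 2·6 + 1; = 13; G_2 = 13−1 = 12
step 2: 12 = 2·6; sub 7 for 6: 2·7; = 14; G_3 = 14−1 = 13

1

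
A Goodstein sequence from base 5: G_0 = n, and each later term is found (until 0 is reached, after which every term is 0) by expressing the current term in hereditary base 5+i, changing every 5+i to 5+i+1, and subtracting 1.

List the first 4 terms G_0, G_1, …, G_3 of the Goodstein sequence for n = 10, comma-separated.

base 5: 10 = 2·5; at 6: 2·6 = 12; next = 11
base 6: 11 = 6 + 5; at 7: 7 + 5 = 12; next = 11
base 7: 11 = 7 + 4; at 8: 8 + 4 = 12; next = 11

10, 11, 11, 11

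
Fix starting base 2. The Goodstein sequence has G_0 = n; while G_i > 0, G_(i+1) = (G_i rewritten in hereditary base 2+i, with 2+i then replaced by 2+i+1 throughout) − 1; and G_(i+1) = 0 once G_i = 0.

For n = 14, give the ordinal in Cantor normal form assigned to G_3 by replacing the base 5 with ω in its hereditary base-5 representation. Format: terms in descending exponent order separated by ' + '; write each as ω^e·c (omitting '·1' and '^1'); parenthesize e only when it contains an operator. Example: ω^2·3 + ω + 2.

ω^(ω + 1) + ω^ω

i=0: 14 = 2^(2 + 1) + 2^2 + 2 (b=2); 2→3: 3^(3 + 1) + 3^3 + 3 = 111; 111−1 = 110
i=1: 110 = 3^(3 + 1) + 3^3 + 2 (b=3); 3→4: 4^(4 + 1) + 4^4 + 2 = 1282; 1282−1 = 1281
i=2: 1281 = 4^(4 + 1) + 4^4 + 1 (b=4); 4→5: 5^(5 + 1) + 5^5 + 1 = 18751; 18751−1 = 18750
i=3: 18750 = 5^(5 + 1) + 5^5 (b=5); 5→6: 6^(6 + 1) + 6^6 = 326592; 326592−1 = 326591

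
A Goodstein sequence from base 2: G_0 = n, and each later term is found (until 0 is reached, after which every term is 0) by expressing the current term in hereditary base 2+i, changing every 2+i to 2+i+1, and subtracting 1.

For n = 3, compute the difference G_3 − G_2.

-1

(0) 3|_2 = 2 + 1 ↦ 3 + 1|_3 = 4 ⇒ 3
(1) 3|_3 = 3 ↦ 4|_4 = 4 ⇒ 3
(2) 3|_4 = 3 ↦ 3|_5 = 3 ⇒ 2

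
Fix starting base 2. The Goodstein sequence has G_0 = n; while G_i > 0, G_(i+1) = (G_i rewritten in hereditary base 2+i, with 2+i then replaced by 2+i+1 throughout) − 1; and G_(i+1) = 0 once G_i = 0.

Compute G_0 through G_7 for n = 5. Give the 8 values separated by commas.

5, 27, 255, 467, 775, 1197, 1751, 2454

i=0: 5 = 2^2 + 1 (b=2); 2→3: 3^3 + 1 = 28; 28−1 = 27
i=1: 27 = 3^3 (b=3); 3→4: 4^4 = 256; 256−1 = 255
i=2: 255 = 3·4^3 + 3·4^2 + 3·4 + 3 (b=4); 4→5: 3·5^3 + 3·5^2 + 3·5 + 3 = 468; 468−1 = 467
i=3: 467 = 3·5^3 + 3·5^2 + 3·5 + 2 (b=5); 5→6: 3·6^3 + 3·6^2 + 3·6 + 2 = 776; 776−1 = 775
i=4: 775 = 3·6^3 + 3·6^2 + 3·6 + 1 (b=6); 6→7: 3·7^3 + 3·7^2 + 3·7 + 1 = 1198; 1198−1 = 1197
i=5: 1197 = 3·7^3 + 3·7^2 + 3·7 (b=7); 7→8: 3·8^3 + 3·8^2 + 3·8 = 1752; 1752−1 = 1751
i=6: 1751 = 3·8^3 + 3·8^2 + 2·8 + 7 (b=8); 8→9: 3·9^3 + 3·9^2 + 2·9 + 7 = 2455; 2455−1 = 2454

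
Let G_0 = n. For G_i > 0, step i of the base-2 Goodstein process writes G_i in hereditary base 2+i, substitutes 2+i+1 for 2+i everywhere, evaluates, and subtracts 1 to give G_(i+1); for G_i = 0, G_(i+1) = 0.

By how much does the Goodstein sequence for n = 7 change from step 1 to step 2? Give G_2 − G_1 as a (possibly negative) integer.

base 2: 7 = 2^2 + 2 + 1; at 3: 3^3 + 3 + 1 = 31; next = 30
base 3: 30 = 3^3 + 3; at 4: 4^4 + 4 = 260; next = 259

229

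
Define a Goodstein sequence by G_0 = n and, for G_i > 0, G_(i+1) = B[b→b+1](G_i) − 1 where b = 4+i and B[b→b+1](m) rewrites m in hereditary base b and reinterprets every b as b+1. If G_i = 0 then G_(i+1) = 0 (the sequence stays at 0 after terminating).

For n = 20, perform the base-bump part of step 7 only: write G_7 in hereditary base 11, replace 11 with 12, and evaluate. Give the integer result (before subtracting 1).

G_0 = 20. HB_4(20) = 4^2 + 4. Bump = 30. G_1 = 29.
G_1 = 29. HB_5(29) = 5^2 + 4. Bump = 40. G_2 = 39.
G_2 = 39. HB_6(39) = 6^2 + 3. Bump = 52. G_3 = 51.
G_3 = 51. HB_7(51) = 7^2 + 2. Bump = 66. G_4 = 65.
G_4 = 65. HB_8(65) = 8^2 + 1. Bump = 82. G_5 = 81.
G_5 = 81. HB_9(81) = 9^2. Bump = 100. G_6 = 99.
G_6 = 99. HB_10(99) = 9·10 + 9. Bump = 108. G_7 = 107.
G_7 = 107. HB_11(107) = 9·11 + 8. Bump = 116. G_8 = 115.

116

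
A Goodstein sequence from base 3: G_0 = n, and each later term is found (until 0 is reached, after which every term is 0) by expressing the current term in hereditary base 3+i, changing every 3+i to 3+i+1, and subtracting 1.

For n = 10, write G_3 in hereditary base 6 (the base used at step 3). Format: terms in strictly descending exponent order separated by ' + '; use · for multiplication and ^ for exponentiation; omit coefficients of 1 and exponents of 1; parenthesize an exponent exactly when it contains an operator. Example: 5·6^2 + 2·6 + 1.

i=0: 10 = 3^2 + 1 (b=3); 3→4: 4^2 + 1 = 17; 17−1 = 16
i=1: 16 = 4^2 (b=4); 4→5: 5^2 = 25; 25−1 = 24
i=2: 24 = 4·5 + 4 (b=5); 5→6: 4·6 + 4 = 28; 28−1 = 27

4·6 + 3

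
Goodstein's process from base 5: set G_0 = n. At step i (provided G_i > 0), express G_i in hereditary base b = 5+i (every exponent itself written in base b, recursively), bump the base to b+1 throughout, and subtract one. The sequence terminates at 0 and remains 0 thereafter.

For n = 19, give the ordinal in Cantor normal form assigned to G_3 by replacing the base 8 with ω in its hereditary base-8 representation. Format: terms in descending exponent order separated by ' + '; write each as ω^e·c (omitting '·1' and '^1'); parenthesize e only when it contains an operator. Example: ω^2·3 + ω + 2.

ω·3 + 1

[0] 19 ≡ 3·5 + 4 (base 5). Lift 6: 22. −1: 21.
[1] 21 ≡ 3·6 + 3 (base 6). Lift 7: 24. −1: 23.
[2] 23 ≡ 3·7 + 2 (base 7). Lift 8: 26. −1: 25.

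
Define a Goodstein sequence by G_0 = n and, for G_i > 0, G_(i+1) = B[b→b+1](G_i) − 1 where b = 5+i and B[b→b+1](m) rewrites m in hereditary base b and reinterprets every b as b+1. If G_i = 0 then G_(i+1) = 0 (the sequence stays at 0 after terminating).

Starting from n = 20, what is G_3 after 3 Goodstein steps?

27

G_0=20  [base 5] 4·5  →[5↦6]→  4·6 = 24  −1 ⇒ G_1=23
G_1=23  [base 6] 3·6 + 5  →[6↦7]→  3·7 + 5 = 26  −1 ⇒ G_2=25
G_2=25  [base 7] 3·7 + 4  →[7↦8]→  3·8 + 4 = 28  −1 ⇒ G_3=27
G_3=27  [base 8] 3·8 + 3  →[8↦9]→  3·9 + 3 = 30  −1 ⇒ G_4=29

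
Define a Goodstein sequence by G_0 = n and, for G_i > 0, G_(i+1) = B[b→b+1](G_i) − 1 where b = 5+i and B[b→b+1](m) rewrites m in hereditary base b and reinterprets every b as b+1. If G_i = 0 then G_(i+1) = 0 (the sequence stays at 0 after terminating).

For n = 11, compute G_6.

13

G_0=11  [base 5] 2·5 + 1  →[5↦6]→  2·6 + 1 = 13  −1 ⇒ G_1=12
G_1=12  [base 6] 2·6  →[6↦7]→  2·7 = 14  −1 ⇒ G_2=13
G_2=13  [base 7] 7 + 6  →[7↦8]→  8 + 6 = 14  −1 ⇒ G_3=13
G_3=13  [base 8] 8 + 5  →[8↦9]→  9 + 5 = 14  −1 ⇒ G_4=13
G_4=13  [base 9] 9 + 4  →[9↦10]→  10 + 4 = 14  −1 ⇒ G_5=13
G_5=13  [base 10] 10 + 3  →[10↦11]→  11 + 3 = 14  −1 ⇒ G_6=13
G_6=13  [base 11] 11 + 2  →[11↦12]→  12 + 2 = 14  −1 ⇒ G_7=13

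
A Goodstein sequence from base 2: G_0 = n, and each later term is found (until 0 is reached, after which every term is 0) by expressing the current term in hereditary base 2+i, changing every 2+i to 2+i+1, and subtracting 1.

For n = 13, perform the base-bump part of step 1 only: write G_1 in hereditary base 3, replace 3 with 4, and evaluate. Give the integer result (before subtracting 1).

G_0=13  [base 2] 2^(2 + 1) + 2^2 + 1  →[2↦3]→  3^(3 + 1) + 3^3 + 1 = 109  −1 ⇒ G_1=108
G_1=108  [base 3] 3^(3 + 1) + 3^3  →[3↦4]→  4^(4 + 1) + 4^4 = 1280  −1 ⇒ G_2=1279

1280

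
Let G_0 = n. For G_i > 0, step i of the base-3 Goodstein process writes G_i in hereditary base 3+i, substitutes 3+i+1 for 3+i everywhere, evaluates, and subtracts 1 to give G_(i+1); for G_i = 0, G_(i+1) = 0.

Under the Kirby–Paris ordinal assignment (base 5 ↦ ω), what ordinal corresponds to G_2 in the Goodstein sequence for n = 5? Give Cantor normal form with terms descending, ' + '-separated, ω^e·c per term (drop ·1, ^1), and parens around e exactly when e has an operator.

5 —HB3→ 3 + 2 —bump→ 4 + 2 = 6 —(−1)→ 5
5 —HB4→ 4 + 1 —bump→ 5 + 1 = 6 —(−1)→ 5
5 —HB5→ 5 —bump→ 6 = 6 —(−1)→ 5

ω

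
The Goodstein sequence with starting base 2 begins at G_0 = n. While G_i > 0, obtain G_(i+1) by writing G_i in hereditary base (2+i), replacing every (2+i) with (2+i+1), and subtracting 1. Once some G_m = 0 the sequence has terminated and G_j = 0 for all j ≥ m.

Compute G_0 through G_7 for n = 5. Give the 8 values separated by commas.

5, 27, 255, 467, 775, 1197, 1751, 2454

i=0: 5 = 2^2 + 1 (b=2); 2→3: 3^3 + 1 = 28; 28−1 = 27
i=1: 27 = 3^3 (b=3); 3→4: 4^4 = 256; 256−1 = 255
i=2: 255 = 3·4^3 + 3·4^2 + 3·4 + 3 (b=4); 4→5: 3·5^3 + 3·5^2 + 3·5 + 3 = 468; 468−1 = 467
i=3: 467 = 3·5^3 + 3·5^2 + 3·5 + 2 (b=5); 5→6: 3·6^3 + 3·6^2 + 3·6 + 2 = 776; 776−1 = 775
i=4: 775 = 3·6^3 + 3·6^2 + 3·6 + 1 (b=6); 6→7: 3·7^3 + 3·7^2 + 3·7 + 1 = 1198; 1198−1 = 1197
i=5: 1197 = 3·7^3 + 3·7^2 + 3·7 (b=7); 7→8: 3·8^3 + 3·8^2 + 3·8 = 1752; 1752−1 = 1751
i=6: 1751 = 3·8^3 + 3·8^2 + 2·8 + 7 (b=8); 8→9: 3·9^3 + 3·9^2 + 2·9 + 7 = 2455; 2455−1 = 2454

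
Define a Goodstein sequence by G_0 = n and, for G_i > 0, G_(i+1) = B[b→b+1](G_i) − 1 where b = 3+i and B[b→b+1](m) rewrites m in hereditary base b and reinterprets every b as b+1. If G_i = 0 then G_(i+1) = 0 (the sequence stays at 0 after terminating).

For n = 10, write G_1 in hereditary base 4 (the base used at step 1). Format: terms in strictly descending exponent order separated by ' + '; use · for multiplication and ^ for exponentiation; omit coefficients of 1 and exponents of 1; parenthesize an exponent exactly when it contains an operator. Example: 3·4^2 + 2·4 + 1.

step 0: 10 = 3^2 + 1; sub 4 for 3: 4^2 + 1; = 17; G_1 = 17−1 = 16
step 1: 16 = 4^2; sub 5 for 4: 5^2; = 25; G_2 = 25−1 = 24

4^2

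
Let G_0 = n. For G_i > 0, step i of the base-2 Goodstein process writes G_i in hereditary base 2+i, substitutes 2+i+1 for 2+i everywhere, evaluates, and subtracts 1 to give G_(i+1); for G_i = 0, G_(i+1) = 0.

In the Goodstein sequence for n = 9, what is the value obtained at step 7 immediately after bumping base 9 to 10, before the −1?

(0) 9|_2 = 2^(2 + 1) + 1 ↦ 3^(3 + 1) + 1|_3 = 82 ⇒ 81
(1) 81|_3 = 3^(3 + 1) ↦ 4^(4 + 1)|_4 = 1024 ⇒ 1023
(2) 1023|_4 = 3·4^4 + 3·4^3 + 3·4^2 + 3·4 + 3 ↦ 3·5^5 + 3·5^3 + 3·5^2 + 3·5 + 3|_5 = 9843 ⇒ 9842
(3) 9842|_5 = 3·5^5 + 3·5^3 + 3·5^2 + 3·5 + 2 ↦ 3·6^6 + 3·6^3 + 3·6^2 + 3·6 + 2|_6 = 140744 ⇒ 140743
(4) 140743|_6 = 3·6^6 + 3·6^3 + 3·6^2 + 3·6 + 1 ↦ 3·7^7 + 3·7^3 + 3·7^2 + 3·7 + 1|_7 = 2471827 ⇒ 2471826
(5) 2471826|_7 = 3·7^7 + 3·7^3 + 3·7^2 + 3·7 ↦ 3·8^8 + 3·8^3 + 3·8^2 + 3·8|_8 = 50333400 ⇒ 50333399
(6) 50333399|_8 = 3·8^8 + 3·8^3 + 3·8^2 + 2·8 + 7 ↦ 3·9^9 + 3·9^3 + 3·9^2 + 2·9 + 7|_9 = 1162263922 ⇒ 1162263921
(7) 1162263921|_9 = 3·9^9 + 3·9^3 + 3·9^2 + 2·9 + 6 ↦ 3·10^10 + 3·10^3 + 3·10^2 + 2·10 + 6|_10 = 30000003326 ⇒ 30000003325

30000003326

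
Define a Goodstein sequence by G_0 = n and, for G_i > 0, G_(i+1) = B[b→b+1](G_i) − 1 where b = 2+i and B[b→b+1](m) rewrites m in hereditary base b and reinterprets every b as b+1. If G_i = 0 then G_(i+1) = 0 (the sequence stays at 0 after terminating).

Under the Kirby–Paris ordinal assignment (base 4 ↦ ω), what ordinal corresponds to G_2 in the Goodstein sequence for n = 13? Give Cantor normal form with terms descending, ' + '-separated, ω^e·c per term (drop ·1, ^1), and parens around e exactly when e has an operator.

ω^(ω + 1) + ω^3·3 + ω^2·3 + ω·3 + 3

13 —HB2→ 2^(2 + 1) + 2^2 + 1 —bump→ 3^(3 + 1) + 3^3 + 1 = 109 —(−1)→ 108
108 —HB3→ 3^(3 + 1) + 3^3 —bump→ 4^(4 + 1) + 4^4 = 1280 —(−1)→ 1279
1279 —HB4→ 4^(4 + 1) + 3·4^3 + 3·4^2 + 3·4 + 3 —bump→ 5^(5 + 1) + 3·5^3 + 3·5^2 + 3·5 + 3 = 16093 —(−1)→ 16092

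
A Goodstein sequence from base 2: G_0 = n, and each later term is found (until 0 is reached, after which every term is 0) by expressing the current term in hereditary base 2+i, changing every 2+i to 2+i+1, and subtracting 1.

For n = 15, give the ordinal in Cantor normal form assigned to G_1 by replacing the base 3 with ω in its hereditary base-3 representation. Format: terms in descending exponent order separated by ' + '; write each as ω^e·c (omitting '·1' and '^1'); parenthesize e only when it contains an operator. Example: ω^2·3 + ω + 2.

[0] 15 ≡ 2^(2 + 1) + 2^2 + 2 + 1 (base 2). Lift 3: 112. −1: 111.
[1] 111 ≡ 3^(3 + 1) + 3^3 + 3 (base 3). Lift 4: 1284. −1: 1283.

ω^(ω + 1) + ω^ω + ω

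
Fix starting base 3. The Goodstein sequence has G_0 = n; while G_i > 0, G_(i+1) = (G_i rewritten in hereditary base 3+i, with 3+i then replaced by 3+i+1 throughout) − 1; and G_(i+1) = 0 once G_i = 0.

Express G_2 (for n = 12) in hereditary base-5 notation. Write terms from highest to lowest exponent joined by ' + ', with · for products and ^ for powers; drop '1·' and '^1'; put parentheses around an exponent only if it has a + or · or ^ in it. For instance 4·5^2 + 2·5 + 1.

5^2 + 2

G_0=12  [base 3] 3^2 + 3  →[3↦4]→  4^2 + 4 = 20  −1 ⇒ G_1=19
G_1=19  [base 4] 4^2 + 3  →[4↦5]→  5^2 + 3 = 28  −1 ⇒ G_2=27
G_2=27  [base 5] 5^2 + 2  →[5↦6]→  6^2 + 2 = 38  −1 ⇒ G_3=37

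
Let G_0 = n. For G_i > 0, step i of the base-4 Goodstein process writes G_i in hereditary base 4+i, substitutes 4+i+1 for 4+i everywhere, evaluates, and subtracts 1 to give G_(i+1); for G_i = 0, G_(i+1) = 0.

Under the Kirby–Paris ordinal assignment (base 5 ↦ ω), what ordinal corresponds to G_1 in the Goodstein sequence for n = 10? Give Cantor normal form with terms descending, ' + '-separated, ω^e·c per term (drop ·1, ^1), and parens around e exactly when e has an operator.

ω·2 + 1

(0) 10|_4 = 2·4 + 2 ↦ 2·5 + 2|_5 = 12 ⇒ 11
(1) 11|_5 = 2·5 + 1 ↦ 2·6 + 1|_6 = 13 ⇒ 12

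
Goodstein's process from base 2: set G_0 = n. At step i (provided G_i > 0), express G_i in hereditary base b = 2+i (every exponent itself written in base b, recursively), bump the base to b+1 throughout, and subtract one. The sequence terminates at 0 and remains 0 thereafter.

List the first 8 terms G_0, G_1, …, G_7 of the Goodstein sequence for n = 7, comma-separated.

i=0: 7 = 2^2 + 2 + 1 (b=2); 2→3: 3^3 + 3 + 1 = 31; 31−1 = 30
i=1: 30 = 3^3 + 3 (b=3); 3→4: 4^4 + 4 = 260; 260−1 = 259
i=2: 259 = 4^4 + 3 (b=4); 4→5: 5^5 + 3 = 3128; 3128−1 = 3127
i=3: 3127 = 5^5 + 2 (b=5); 5→6: 6^6 + 2 = 46658; 46658−1 = 46657
i=4: 46657 = 6^6 + 1 (b=6); 6→7: 7^7 + 1 = 823544; 823544−1 = 823543
i=5: 823543 = 7^7 (b=7); 7→8: 8^8 = 16777216; 16777216−1 = 16777215
i=6: 16777215 = 7·8^7 + 7·8^6 + 7·8^5 + 7·8^4 + 7·8^3 + 7·8^2 + 7·8 + 7 (b=8); 8→9: 7·9^7 + 7·9^6 + 7·9^5 + 7·9^4 + 7·9^3 + 7·9^2 + 7·9 + 7 = 37665880; 37665880−1 = 37665879

7, 30, 259, 3127, 46657, 823543, 16777215, 37665879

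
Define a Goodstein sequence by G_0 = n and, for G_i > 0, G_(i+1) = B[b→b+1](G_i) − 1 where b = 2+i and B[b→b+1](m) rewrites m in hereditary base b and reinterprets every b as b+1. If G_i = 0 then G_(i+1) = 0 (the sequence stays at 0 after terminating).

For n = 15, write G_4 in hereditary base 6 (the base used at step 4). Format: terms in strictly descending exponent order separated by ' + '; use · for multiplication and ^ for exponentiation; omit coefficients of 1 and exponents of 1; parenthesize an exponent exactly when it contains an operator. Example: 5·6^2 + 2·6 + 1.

6^(6 + 1) + 6^6 + 1

(0) 15|_2 = 2^(2 + 1) + 2^2 + 2 + 1 ↦ 3^(3 + 1) + 3^3 + 3 + 1|_3 = 112 ⇒ 111
(1) 111|_3 = 3^(3 + 1) + 3^3 + 3 ↦ 4^(4 + 1) + 4^4 + 4|_4 = 1284 ⇒ 1283
(2) 1283|_4 = 4^(4 + 1) + 4^4 + 3 ↦ 5^(5 + 1) + 5^5 + 3|_5 = 18753 ⇒ 18752
(3) 18752|_5 = 5^(5 + 1) + 5^5 + 2 ↦ 6^(6 + 1) + 6^6 + 2|_6 = 326594 ⇒ 326593
(4) 326593|_6 = 6^(6 + 1) + 6^6 + 1 ↦ 7^(7 + 1) + 7^7 + 1|_7 = 6588345 ⇒ 6588344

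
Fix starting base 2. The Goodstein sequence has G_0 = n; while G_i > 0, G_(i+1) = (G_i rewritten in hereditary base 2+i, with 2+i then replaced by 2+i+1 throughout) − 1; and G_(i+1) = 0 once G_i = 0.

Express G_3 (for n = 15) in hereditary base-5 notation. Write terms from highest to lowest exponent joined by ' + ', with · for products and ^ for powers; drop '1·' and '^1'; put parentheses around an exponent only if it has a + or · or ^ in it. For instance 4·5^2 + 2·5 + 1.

15 —HB2→ 2^(2 + 1) + 2^2 + 2 + 1 —bump→ 3^(3 + 1) + 3^3 + 3 + 1 = 112 —(−1)→ 111
111 —HB3→ 3^(3 + 1) + 3^3 + 3 —bump→ 4^(4 + 1) + 4^4 + 4 = 1284 —(−1)→ 1283
1283 —HB4→ 4^(4 + 1) + 4^4 + 3 —bump→ 5^(5 + 1) + 5^5 + 3 = 18753 —(−1)→ 18752

5^(5 + 1) + 5^5 + 2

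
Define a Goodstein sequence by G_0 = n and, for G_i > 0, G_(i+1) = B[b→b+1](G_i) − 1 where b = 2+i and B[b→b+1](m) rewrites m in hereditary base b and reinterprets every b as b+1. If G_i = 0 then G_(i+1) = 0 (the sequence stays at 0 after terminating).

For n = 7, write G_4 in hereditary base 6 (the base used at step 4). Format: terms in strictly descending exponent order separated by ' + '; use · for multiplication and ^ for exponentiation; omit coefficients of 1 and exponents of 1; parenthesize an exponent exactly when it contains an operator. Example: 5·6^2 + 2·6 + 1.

6^6 + 1

G_0=7  [base 2] 2^2 + 2 + 1  →[2↦3]→  3^3 + 3 + 1 = 31  −1 ⇒ G_1=30
G_1=30  [base 3] 3^3 + 3  →[3↦4]→  4^4 + 4 = 260  −1 ⇒ G_2=259
G_2=259  [base 4] 4^4 + 3  →[4↦5]→  5^5 + 3 = 3128  −1 ⇒ G_3=3127
G_3=3127  [base 5] 5^5 + 2  →[5↦6]→  6^6 + 2 = 46658  −1 ⇒ G_4=46657
G_4=46657  [base 6] 6^6 + 1  →[6↦7]→  7^7 + 1 = 823544  −1 ⇒ G_5=823543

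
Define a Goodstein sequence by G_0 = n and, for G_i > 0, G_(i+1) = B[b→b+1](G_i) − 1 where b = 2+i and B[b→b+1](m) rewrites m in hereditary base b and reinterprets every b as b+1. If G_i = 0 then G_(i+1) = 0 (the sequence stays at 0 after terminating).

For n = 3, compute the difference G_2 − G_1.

0

base 2: 3 = 2 + 1; at 3: 3 + 1 = 4; next = 3
base 3: 3 = 3; at 4: 4 = 4; next = 3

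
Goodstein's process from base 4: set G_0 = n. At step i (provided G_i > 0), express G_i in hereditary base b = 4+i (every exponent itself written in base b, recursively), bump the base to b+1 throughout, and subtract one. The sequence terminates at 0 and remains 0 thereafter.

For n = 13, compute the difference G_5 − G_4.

G_0 = 13. HB_4(13) = 3·4 + 1. Bump = 16. G_1 = 15.
G_1 = 15. HB_5(15) = 3·5. Bump = 18. G_2 = 17.
G_2 = 17. HB_6(17) = 2·6 + 5. Bump = 19. G_3 = 18.
G_3 = 18. HB_7(18) = 2·7 + 4. Bump = 20. G_4 = 19.
G_4 = 19. HB_8(19) = 2·8 + 3. Bump = 21. G_5 = 20.

1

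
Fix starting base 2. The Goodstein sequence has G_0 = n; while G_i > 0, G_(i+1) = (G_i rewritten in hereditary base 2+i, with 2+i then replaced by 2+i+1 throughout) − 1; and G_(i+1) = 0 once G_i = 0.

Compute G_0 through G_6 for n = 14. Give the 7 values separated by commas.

14, 110, 1281, 18750, 326591, 5862840, 134404971

14 —HB2→ 2^(2 + 1) + 2^2 + 2 —bump→ 3^(3 + 1) + 3^3 + 3 = 111 —(−1)→ 110
110 —HB3→ 3^(3 + 1) + 3^3 + 2 —bump→ 4^(4 + 1) + 4^4 + 2 = 1282 —(−1)→ 1281
1281 —HB4→ 4^(4 + 1) + 4^4 + 1 —bump→ 5^(5 + 1) + 5^5 + 1 = 18751 —(−1)→ 18750
18750 —HB5→ 5^(5 + 1) + 5^5 —bump→ 6^(6 + 1) + 6^6 = 326592 —(−1)→ 326591
326591 —HB6→ 6^(6 + 1) + 5·6^5 + 5·6^4 + 5·6^3 + 5·6^2 + 5·6 + 5 —bump→ 7^(7 + 1) + 5·7^5 + 5·7^4 + 5·7^3 + 5·7^2 + 5·7 + 5 = 5862841 —(−1)→ 5862840
5862840 —HB7→ 7^(7 + 1) + 5·7^5 + 5·7^4 + 5·7^3 + 5·7^2 + 5·7 + 4 —bump→ 8^(8 + 1) + 5·8^5 + 5·8^4 + 5·8^3 + 5·8^2 + 5·8 + 4 = 134404972 —(−1)→ 134404971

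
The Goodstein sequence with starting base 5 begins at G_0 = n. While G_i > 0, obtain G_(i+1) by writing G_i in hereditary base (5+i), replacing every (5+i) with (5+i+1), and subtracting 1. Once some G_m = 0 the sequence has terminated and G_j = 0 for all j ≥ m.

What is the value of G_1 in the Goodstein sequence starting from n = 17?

(0) 17|_5 = 3·5 + 2 ↦ 3·6 + 2|_6 = 20 ⇒ 19
(1) 19|_6 = 3·6 + 1 ↦ 3·7 + 1|_7 = 22 ⇒ 21

19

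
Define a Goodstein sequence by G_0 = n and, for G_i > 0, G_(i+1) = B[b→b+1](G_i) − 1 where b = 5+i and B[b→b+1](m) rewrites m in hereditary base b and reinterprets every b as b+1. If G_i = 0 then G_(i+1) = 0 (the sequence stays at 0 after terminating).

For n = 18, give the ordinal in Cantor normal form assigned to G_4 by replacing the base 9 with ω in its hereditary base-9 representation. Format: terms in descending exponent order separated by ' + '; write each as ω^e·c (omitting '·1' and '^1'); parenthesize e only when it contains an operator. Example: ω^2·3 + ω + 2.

ω·2 + 8

step 0: 18 = 3·5 + 3; sub 6 for 5: 3·6 + 3; = 21; G_1 = 21−1 = 20
step 1: 20 = 3·6 + 2; sub 7 for 6: 3·7 + 2; = 23; G_2 = 23−1 = 22
step 2: 22 = 3·7 + 1; sub 8 for 7: 3·8 + 1; = 25; G_3 = 25−1 = 24
step 3: 24 = 3·8; sub 9 for 8: 3·9; = 27; G_4 = 27−1 = 26
step 4: 26 = 2·9 + 8; sub 10 for 9: 2·10 + 8; = 28; G_5 = 28−1 = 27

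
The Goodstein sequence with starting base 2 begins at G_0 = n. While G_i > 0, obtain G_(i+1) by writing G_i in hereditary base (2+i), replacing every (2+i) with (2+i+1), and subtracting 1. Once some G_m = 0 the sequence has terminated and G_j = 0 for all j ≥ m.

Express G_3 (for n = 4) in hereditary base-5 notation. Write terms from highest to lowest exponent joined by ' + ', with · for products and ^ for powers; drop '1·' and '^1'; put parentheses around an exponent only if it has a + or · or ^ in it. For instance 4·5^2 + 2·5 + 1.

2·5^2 + 2·5

(0) 4|_2 = 2^2 ↦ 3^3|_3 = 27 ⇒ 26
(1) 26|_3 = 2·3^2 + 2·3 + 2 ↦ 2·4^2 + 2·4 + 2|_4 = 42 ⇒ 41
(2) 41|_4 = 2·4^2 + 2·4 + 1 ↦ 2·5^2 + 2·5 + 1|_5 = 61 ⇒ 60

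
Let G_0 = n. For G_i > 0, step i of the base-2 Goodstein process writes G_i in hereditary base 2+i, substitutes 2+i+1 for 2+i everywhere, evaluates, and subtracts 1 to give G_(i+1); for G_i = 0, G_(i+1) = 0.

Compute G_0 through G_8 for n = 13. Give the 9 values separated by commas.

[0] 13 ≡ 2^(2 + 1) + 2^2 + 1 (base 2). Lift 3: 109. −1: 108.
[1] 108 ≡ 3^(3 + 1) + 3^3 (base 3). Lift 4: 1280. −1: 1279.
[2] 1279 ≡ 4^(4 + 1) + 3·4^3 + 3·4^2 + 3·4 + 3 (base 4). Lift 5: 16093. −1: 16092.
[3] 16092 ≡ 5^(5 + 1) + 3·5^3 + 3·5^2 + 3·5 + 2 (base 5). Lift 6: 280712. −1: 280711.
[4] 280711 ≡ 6^(6 + 1) + 3·6^3 + 3·6^2 + 3·6 + 1 (base 6). Lift 7: 5765999. −1: 5765998.
[5] 5765998 ≡ 7^(7 + 1) + 3·7^3 + 3·7^2 + 3·7 (base 7). Lift 8: 134219480. −1: 134219479.
[6] 134219479 ≡ 8^(8 + 1) + 3·8^3 + 3·8^2 + 2·8 + 7 (base 8). Lift 9: 3486786856. −1: 3486786855.
[7] 3486786855 ≡ 9^(9 + 1) + 3·9^3 + 3·9^2 + 2·9 + 6 (base 9). Lift 10: 100000003326. −1: 100000003325.

13, 108, 1279, 16092, 280711, 5765998, 134219479, 3486786855, 100000003325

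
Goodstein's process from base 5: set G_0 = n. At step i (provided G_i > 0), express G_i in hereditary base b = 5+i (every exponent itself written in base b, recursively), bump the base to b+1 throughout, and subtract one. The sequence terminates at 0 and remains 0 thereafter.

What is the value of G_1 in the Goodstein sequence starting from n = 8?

8

G_0 = 8. HB_5(8) = 5 + 3. Bump = 9. G_1 = 8.
G_1 = 8. HB_6(8) = 6 + 2. Bump = 9. G_2 = 8.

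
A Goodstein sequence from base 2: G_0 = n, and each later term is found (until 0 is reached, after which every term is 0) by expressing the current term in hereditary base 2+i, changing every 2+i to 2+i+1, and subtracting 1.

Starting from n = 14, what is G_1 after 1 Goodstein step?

110

step 0: 14 = 2^(2 + 1) + 2^2 + 2; sub 3 for 2: 3^(3 + 1) + 3^3 + 3; = 111; G_1 = 111−1 = 110
step 1: 110 = 3^(3 + 1) + 3^3 + 2; sub 4 for 3: 4^(4 + 1) + 4^4 + 2; = 1282; G_2 = 1282−1 = 1281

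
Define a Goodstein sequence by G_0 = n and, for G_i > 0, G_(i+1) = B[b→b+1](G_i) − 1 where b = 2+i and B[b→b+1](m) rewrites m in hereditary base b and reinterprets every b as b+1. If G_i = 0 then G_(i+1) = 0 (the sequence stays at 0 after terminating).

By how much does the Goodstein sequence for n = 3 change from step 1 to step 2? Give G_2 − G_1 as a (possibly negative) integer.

0

i=0: 3 = 2 + 1 (b=2); 2→3: 3 + 1 = 4; 4−1 = 3
i=1: 3 = 3 (b=3); 3→4: 4 = 4; 4−1 = 3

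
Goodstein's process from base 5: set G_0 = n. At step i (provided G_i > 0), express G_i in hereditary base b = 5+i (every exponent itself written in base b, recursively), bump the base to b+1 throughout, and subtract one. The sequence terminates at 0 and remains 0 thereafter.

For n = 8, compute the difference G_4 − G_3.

G_0 = 8. HB_5(8) = 5 + 3. Bump = 9. G_1 = 8.
G_1 = 8. HB_6(8) = 6 + 2. Bump = 9. G_2 = 8.
G_2 = 8. HB_7(8) = 7 + 1. Bump = 9. G_3 = 8.
G_3 = 8. HB_8(8) = 8. Bump = 9. G_4 = 8.

0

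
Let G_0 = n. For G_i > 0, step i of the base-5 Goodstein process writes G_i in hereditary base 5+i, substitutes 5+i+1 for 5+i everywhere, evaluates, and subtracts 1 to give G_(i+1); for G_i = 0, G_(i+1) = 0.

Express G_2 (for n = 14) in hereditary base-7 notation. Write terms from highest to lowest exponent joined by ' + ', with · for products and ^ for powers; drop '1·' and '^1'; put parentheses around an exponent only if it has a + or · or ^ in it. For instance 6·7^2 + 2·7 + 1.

2·7 + 2

14 —HB5→ 2·5 + 4 —bump→ 2·6 + 4 = 16 —(−1)→ 15
15 —HB6→ 2·6 + 3 —bump→ 2·7 + 3 = 17 —(−1)→ 16
16 —HB7→ 2·7 + 2 —bump→ 2·8 + 2 = 18 —(−1)→ 17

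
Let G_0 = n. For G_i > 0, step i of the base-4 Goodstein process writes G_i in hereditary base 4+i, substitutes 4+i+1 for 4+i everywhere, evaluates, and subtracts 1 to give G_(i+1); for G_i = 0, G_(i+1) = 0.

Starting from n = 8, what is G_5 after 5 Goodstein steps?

9

G_0 = 8. HB_4(8) = 2·4. Bump = 10. G_1 = 9.
G_1 = 9. HB_5(9) = 5 + 4. Bump = 10. G_2 = 9.
G_2 = 9. HB_6(9) = 6 + 3. Bump = 10. G_3 = 9.
G_3 = 9. HB_7(9) = 7 + 2. Bump = 10. G_4 = 9.
G_4 = 9. HB_8(9) = 8 + 1. Bump = 10. G_5 = 9.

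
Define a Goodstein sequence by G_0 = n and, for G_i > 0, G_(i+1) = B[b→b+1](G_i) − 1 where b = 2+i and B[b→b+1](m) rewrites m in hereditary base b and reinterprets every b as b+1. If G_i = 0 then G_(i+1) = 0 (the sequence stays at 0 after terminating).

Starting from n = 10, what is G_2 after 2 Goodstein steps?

i=0: 10 = 2^(2 + 1) + 2 (b=2); 2→3: 3^(3 + 1) + 3 = 84; 84−1 = 83
i=1: 83 = 3^(3 + 1) + 2 (b=3); 3→4: 4^(4 + 1) + 2 = 1026; 1026−1 = 1025
i=2: 1025 = 4^(4 + 1) + 1 (b=4); 4→5: 5^(5 + 1) + 1 = 15626; 15626−1 = 15625

1025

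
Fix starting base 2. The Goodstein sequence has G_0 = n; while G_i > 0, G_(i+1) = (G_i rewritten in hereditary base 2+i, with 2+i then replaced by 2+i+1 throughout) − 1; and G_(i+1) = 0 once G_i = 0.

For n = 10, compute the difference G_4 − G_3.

264310

G_0 = 10. HB_2(10) = 2^(2 + 1) + 2. Bump = 84. G_1 = 83.
G_1 = 83. HB_3(83) = 3^(3 + 1) + 2. Bump = 1026. G_2 = 1025.
G_2 = 1025. HB_4(1025) = 4^(4 + 1) + 1. Bump = 15626. G_3 = 15625.
G_3 = 15625. HB_5(15625) = 5^(5 + 1). Bump = 279936. G_4 = 279935.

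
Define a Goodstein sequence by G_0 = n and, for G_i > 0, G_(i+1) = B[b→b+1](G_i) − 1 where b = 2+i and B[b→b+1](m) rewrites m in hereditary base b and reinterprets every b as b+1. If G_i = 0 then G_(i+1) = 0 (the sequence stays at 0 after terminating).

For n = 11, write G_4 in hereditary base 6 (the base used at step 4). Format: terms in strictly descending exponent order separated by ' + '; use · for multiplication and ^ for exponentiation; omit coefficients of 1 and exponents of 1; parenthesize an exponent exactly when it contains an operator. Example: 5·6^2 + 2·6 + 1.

6^(6 + 1) + 1

base 2: 11 = 2^(2 + 1) + 2 + 1; at 3: 3^(3 + 1) + 3 + 1 = 85; next = 84
base 3: 84 = 3^(3 + 1) + 3; at 4: 4^(4 + 1) + 4 = 1028; next = 1027
base 4: 1027 = 4^(4 + 1) + 3; at 5: 5^(5 + 1) + 3 = 15628; next = 15627
base 5: 15627 = 5^(5 + 1) + 2; at 6: 6^(6 + 1) + 2 = 279938; next = 279937
base 6: 279937 = 6^(6 + 1) + 1; at 7: 7^(7 + 1) + 1 = 5764802; next = 5764801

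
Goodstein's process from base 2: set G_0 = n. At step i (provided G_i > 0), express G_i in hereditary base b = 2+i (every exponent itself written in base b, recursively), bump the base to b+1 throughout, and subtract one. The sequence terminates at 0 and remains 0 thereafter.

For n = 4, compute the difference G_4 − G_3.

4 —HB2→ 2^2 —bump→ 3^3 = 27 —(−1)→ 26
26 —HB3→ 2·3^2 + 2·3 + 2 —bump→ 2·4^2 + 2·4 + 2 = 42 —(−1)→ 41
41 —HB4→ 2·4^2 + 2·4 + 1 —bump→ 2·5^2 + 2·5 + 1 = 61 —(−1)→ 60
60 —HB5→ 2·5^2 + 2·5 —bump→ 2·6^2 + 2·6 = 84 —(−1)→ 83

23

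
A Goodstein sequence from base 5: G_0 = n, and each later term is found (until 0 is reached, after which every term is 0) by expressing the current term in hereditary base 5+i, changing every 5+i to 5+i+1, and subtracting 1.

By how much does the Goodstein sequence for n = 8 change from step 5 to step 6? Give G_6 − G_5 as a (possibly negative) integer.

i=0: 8 = 5 + 3 (b=5); 5→6: 6 + 3 = 9; 9−1 = 8
i=1: 8 = 6 + 2 (b=6); 6→7: 7 + 2 = 9; 9−1 = 8
i=2: 8 = 7 + 1 (b=7); 7→8: 8 + 1 = 9; 9−1 = 8
i=3: 8 = 8 (b=8); 8→9: 9 = 9; 9−1 = 8
i=4: 8 = 8 (b=9); 9→10: 8 = 8; 8−1 = 7
i=5: 7 = 7 (b=10); 10→11: 7 = 7; 7−1 = 6

-1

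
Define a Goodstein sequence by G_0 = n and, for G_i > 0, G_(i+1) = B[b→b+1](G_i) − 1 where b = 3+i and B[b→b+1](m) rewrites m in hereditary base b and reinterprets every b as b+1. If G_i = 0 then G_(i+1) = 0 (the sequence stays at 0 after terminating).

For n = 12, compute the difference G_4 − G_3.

[0] 12 ≡ 3^2 + 3 (base 3). Lift 4: 20. −1: 19.
[1] 19 ≡ 4^2 + 3 (base 4). Lift 5: 28. −1: 27.
[2] 27 ≡ 5^2 + 2 (base 5). Lift 6: 38. −1: 37.
[3] 37 ≡ 6^2 + 1 (base 6). Lift 7: 50. −1: 49.

12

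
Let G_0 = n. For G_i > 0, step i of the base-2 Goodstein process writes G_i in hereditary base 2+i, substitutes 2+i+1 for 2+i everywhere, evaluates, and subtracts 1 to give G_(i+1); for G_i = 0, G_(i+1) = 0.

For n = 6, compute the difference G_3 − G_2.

2868

[0] 6 ≡ 2^2 + 2 (base 2). Lift 3: 30. −1: 29.
[1] 29 ≡ 3^3 + 2 (base 3). Lift 4: 258. −1: 257.
[2] 257 ≡ 4^4 + 1 (base 4). Lift 5: 3126. −1: 3125.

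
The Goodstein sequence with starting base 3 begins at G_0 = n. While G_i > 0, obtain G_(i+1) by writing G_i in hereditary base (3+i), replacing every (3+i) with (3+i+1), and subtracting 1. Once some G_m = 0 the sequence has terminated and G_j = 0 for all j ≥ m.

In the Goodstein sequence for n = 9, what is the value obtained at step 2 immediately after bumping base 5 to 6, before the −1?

20

[0] 9 ≡ 3^2 (base 3). Lift 4: 16. −1: 15.
[1] 15 ≡ 3·4 + 3 (base 4). Lift 5: 18. −1: 17.
[2] 17 ≡ 3·5 + 2 (base 5). Lift 6: 20. −1: 19.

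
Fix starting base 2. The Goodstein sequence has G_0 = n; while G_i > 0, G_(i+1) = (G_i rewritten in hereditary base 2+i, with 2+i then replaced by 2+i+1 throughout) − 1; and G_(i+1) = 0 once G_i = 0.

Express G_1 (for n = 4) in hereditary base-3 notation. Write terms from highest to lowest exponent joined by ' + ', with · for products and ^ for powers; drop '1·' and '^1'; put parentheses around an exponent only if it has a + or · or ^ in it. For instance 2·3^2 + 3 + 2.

(0) 4|_2 = 2^2 ↦ 3^3|_3 = 27 ⇒ 26
(1) 26|_3 = 2·3^2 + 2·3 + 2 ↦ 2·4^2 + 2·4 + 2|_4 = 42 ⇒ 41

2·3^2 + 2·3 + 2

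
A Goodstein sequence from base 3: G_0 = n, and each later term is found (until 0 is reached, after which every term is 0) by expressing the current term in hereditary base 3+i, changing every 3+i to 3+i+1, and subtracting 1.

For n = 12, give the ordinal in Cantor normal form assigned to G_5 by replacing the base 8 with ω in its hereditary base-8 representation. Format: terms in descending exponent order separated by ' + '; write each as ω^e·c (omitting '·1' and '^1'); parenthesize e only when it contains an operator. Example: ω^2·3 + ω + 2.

ω·7 + 7

12 —HB3→ 3^2 + 3 —bump→ 4^2 + 4 = 20 —(−1)→ 19
19 —HB4→ 4^2 + 3 —bump→ 5^2 + 3 = 28 —(−1)→ 27
27 —HB5→ 5^2 + 2 —bump→ 6^2 + 2 = 38 —(−1)→ 37
37 —HB6→ 6^2 + 1 —bump→ 7^2 + 1 = 50 —(−1)→ 49
49 —HB7→ 7^2 —bump→ 8^2 = 64 —(−1)→ 63
63 —HB8→ 7·8 + 7 —bump→ 7·9 + 7 = 70 —(−1)→ 69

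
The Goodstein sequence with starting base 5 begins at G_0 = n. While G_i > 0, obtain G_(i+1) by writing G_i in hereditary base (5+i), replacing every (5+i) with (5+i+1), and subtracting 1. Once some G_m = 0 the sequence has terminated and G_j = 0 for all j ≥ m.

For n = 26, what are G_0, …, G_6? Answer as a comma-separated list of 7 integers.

(0) 26|_5 = 5^2 + 1 ↦ 6^2 + 1|_6 = 37 ⇒ 36
(1) 36|_6 = 6^2 ↦ 7^2|_7 = 49 ⇒ 48
(2) 48|_7 = 6·7 + 6 ↦ 6·8 + 6|_8 = 54 ⇒ 53
(3) 53|_8 = 6·8 + 5 ↦ 6·9 + 5|_9 = 59 ⇒ 58
(4) 58|_9 = 6·9 + 4 ↦ 6·10 + 4|_10 = 64 ⇒ 63
(5) 63|_10 = 6·10 + 3 ↦ 6·11 + 3|_11 = 69 ⇒ 68

26, 36, 48, 53, 58, 63, 68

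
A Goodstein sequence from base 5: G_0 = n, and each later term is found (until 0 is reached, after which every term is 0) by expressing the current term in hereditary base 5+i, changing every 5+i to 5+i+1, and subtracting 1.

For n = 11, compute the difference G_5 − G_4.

base 5: 11 = 2·5 + 1; at 6: 2·6 + 1 = 13; next = 12
base 6: 12 = 2·6; at 7: 2·7 = 14; next = 13
base 7: 13 = 7 + 6; at 8: 8 + 6 = 14; next = 13
base 8: 13 = 8 + 5; at 9: 9 + 5 = 14; next = 13
base 9: 13 = 9 + 4; at 10: 10 + 4 = 14; next = 13

0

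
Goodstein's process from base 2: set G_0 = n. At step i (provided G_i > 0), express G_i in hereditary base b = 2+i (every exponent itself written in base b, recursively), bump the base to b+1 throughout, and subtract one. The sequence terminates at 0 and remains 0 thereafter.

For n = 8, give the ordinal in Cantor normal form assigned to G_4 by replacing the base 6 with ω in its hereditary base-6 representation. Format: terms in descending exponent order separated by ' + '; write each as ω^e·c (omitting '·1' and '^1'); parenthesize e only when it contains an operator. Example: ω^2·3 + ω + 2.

ω^ω·2 + ω^2·2 + ω + 5

i=0: 8 = 2^(2 + 1) (b=2); 2→3: 3^(3 + 1) = 81; 81−1 = 80
i=1: 80 = 2·3^3 + 2·3^2 + 2·3 + 2 (b=3); 3→4: 2·4^4 + 2·4^2 + 2·4 + 2 = 554; 554−1 = 553
i=2: 553 = 2·4^4 + 2·4^2 + 2·4 + 1 (b=4); 4→5: 2·5^5 + 2·5^2 + 2·5 + 1 = 6311; 6311−1 = 6310
i=3: 6310 = 2·5^5 + 2·5^2 + 2·5 (b=5); 5→6: 2·6^6 + 2·6^2 + 2·6 = 93396; 93396−1 = 93395
i=4: 93395 = 2·6^6 + 2·6^2 + 6 + 5 (b=6); 6→7: 2·7^7 + 2·7^2 + 7 + 5 = 1647196; 1647196−1 = 1647195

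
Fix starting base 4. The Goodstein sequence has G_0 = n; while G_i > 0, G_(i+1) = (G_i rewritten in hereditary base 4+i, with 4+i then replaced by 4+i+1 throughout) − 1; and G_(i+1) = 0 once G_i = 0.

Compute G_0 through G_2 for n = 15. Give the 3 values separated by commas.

15, 17, 19

[0] 15 ≡ 3·4 + 3 (base 4). Lift 5: 18. −1: 17.
[1] 17 ≡ 3·5 + 2 (base 5). Lift 6: 20. −1: 19.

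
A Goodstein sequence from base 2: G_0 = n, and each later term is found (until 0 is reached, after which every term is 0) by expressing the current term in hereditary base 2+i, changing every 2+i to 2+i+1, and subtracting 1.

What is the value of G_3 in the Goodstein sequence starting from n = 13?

base 2: 13 = 2^(2 + 1) + 2^2 + 1; at 3: 3^(3 + 1) + 3^3 + 1 = 109; next = 108
base 3: 108 = 3^(3 + 1) + 3^3; at 4: 4^(4 + 1) + 4^4 = 1280; next = 1279
base 4: 1279 = 4^(4 + 1) + 3·4^3 + 3·4^2 + 3·4 + 3; at 5: 5^(5 + 1) + 3·5^3 + 3·5^2 + 3·5 + 3 = 16093; next = 16092
base 5: 16092 = 5^(5 + 1) + 3·5^3 + 3·5^2 + 3·5 + 2; at 6: 6^(6 + 1) + 3·6^3 + 3·6^2 + 3·6 + 2 = 280712; next = 280711

16092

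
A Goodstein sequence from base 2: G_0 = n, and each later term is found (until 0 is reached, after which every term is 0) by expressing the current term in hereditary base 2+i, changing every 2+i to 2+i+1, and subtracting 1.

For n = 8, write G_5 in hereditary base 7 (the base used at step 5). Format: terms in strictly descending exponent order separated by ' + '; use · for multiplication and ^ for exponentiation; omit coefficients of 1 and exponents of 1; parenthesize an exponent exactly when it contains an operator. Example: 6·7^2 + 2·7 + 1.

(0) 8|_2 = 2^(2 + 1) ↦ 3^(3 + 1)|_3 = 81 ⇒ 80
(1) 80|_3 = 2·3^3 + 2·3^2 + 2·3 + 2 ↦ 2·4^4 + 2·4^2 + 2·4 + 2|_4 = 554 ⇒ 553
(2) 553|_4 = 2·4^4 + 2·4^2 + 2·4 + 1 ↦ 2·5^5 + 2·5^2 + 2·5 + 1|_5 = 6311 ⇒ 6310
(3) 6310|_5 = 2·5^5 + 2·5^2 + 2·5 ↦ 2·6^6 + 2·6^2 + 2·6|_6 = 93396 ⇒ 93395
(4) 93395|_6 = 2·6^6 + 2·6^2 + 6 + 5 ↦ 2·7^7 + 2·7^2 + 7 + 5|_7 = 1647196 ⇒ 1647195
(5) 1647195|_7 = 2·7^7 + 2·7^2 + 7 + 4 ↦ 2·8^8 + 2·8^2 + 8 + 4|_8 = 33554572 ⇒ 33554571

2·7^7 + 2·7^2 + 7 + 4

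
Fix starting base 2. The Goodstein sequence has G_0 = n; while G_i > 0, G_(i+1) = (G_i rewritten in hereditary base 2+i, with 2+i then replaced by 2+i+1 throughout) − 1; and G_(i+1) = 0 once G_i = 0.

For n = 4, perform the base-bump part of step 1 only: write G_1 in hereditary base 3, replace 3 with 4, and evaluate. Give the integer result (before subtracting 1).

G_0=4  [base 2] 2^2  →[2↦3]→  3^3 = 27  −1 ⇒ G_1=26
G_1=26  [base 3] 2·3^2 + 2·3 + 2  →[3↦4]→  2·4^2 + 2·4 + 2 = 42  −1 ⇒ G_2=41

42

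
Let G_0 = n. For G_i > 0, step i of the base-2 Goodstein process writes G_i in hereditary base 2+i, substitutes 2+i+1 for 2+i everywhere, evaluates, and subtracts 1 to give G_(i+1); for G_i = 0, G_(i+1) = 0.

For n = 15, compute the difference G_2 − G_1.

(0) 15|_2 = 2^(2 + 1) + 2^2 + 2 + 1 ↦ 3^(3 + 1) + 3^3 + 3 + 1|_3 = 112 ⇒ 111
(1) 111|_3 = 3^(3 + 1) + 3^3 + 3 ↦ 4^(4 + 1) + 4^4 + 4|_4 = 1284 ⇒ 1283

1172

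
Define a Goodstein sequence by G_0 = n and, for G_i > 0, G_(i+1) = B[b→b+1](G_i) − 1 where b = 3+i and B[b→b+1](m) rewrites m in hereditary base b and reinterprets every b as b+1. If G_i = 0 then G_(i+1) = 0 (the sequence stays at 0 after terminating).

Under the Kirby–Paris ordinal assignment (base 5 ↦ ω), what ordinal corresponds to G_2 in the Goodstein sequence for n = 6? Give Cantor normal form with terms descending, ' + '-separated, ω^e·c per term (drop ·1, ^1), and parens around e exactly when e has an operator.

ω + 2

6 —HB3→ 2·3 —bump→ 2·4 = 8 —(−1)→ 7
7 —HB4→ 4 + 3 —bump→ 5 + 3 = 8 —(−1)→ 7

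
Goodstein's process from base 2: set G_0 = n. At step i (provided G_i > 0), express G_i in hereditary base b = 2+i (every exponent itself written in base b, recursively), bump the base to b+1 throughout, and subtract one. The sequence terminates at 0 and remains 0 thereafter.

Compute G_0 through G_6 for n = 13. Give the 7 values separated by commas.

13 —HB2→ 2^(2 + 1) + 2^2 + 1 —bump→ 3^(3 + 1) + 3^3 + 1 = 109 —(−1)→ 108
108 —HB3→ 3^(3 + 1) + 3^3 —bump→ 4^(4 + 1) + 4^4 = 1280 —(−1)→ 1279
1279 —HB4→ 4^(4 + 1) + 3·4^3 + 3·4^2 + 3·4 + 3 —bump→ 5^(5 + 1) + 3·5^3 + 3·5^2 + 3·5 + 3 = 16093 —(−1)→ 16092
16092 —HB5→ 5^(5 + 1) + 3·5^3 + 3·5^2 + 3·5 + 2 —bump→ 6^(6 + 1) + 3·6^3 + 3·6^2 + 3·6 + 2 = 280712 —(−1)→ 280711
280711 —HB6→ 6^(6 + 1) + 3·6^3 + 3·6^2 + 3·6 + 1 —bump→ 7^(7 + 1) + 3·7^3 + 3·7^2 + 3·7 + 1 = 5765999 —(−1)→ 5765998
5765998 —HB7→ 7^(7 + 1) + 3·7^3 + 3·7^2 + 3·7 —bump→ 8^(8 + 1) + 3·8^3 + 3·8^2 + 3·8 = 134219480 —(−1)→ 134219479

13, 108, 1279, 16092, 280711, 5765998, 134219479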